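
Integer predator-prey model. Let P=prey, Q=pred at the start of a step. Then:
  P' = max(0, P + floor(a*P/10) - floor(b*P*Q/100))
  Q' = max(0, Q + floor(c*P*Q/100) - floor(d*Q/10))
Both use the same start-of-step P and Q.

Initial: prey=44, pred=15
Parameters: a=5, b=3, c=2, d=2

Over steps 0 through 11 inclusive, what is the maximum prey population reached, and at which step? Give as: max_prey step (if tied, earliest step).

Answer: 47 1

Derivation:
Step 1: prey: 44+22-19=47; pred: 15+13-3=25
Step 2: prey: 47+23-35=35; pred: 25+23-5=43
Step 3: prey: 35+17-45=7; pred: 43+30-8=65
Step 4: prey: 7+3-13=0; pred: 65+9-13=61
Step 5: prey: 0+0-0=0; pred: 61+0-12=49
Step 6: prey: 0+0-0=0; pred: 49+0-9=40
Step 7: prey: 0+0-0=0; pred: 40+0-8=32
Step 8: prey: 0+0-0=0; pred: 32+0-6=26
Step 9: prey: 0+0-0=0; pred: 26+0-5=21
Step 10: prey: 0+0-0=0; pred: 21+0-4=17
Step 11: prey: 0+0-0=0; pred: 17+0-3=14
Max prey = 47 at step 1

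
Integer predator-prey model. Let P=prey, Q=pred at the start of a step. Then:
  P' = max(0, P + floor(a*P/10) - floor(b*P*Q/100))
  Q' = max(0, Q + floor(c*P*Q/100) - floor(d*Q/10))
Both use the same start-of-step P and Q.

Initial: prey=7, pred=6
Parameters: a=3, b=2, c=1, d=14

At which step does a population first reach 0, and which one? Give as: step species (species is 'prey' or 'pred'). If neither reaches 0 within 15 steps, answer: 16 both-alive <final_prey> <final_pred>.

Answer: 1 pred

Derivation:
Step 1: prey: 7+2-0=9; pred: 6+0-8=0
First extinction: pred at step 1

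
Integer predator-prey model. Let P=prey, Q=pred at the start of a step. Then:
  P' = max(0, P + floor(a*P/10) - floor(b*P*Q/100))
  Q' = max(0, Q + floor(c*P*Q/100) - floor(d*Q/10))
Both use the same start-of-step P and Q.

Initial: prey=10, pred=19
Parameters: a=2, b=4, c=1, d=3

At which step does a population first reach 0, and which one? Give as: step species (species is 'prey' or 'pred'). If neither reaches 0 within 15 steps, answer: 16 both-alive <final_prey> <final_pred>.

Step 1: prey: 10+2-7=5; pred: 19+1-5=15
Step 2: prey: 5+1-3=3; pred: 15+0-4=11
Step 3: prey: 3+0-1=2; pred: 11+0-3=8
Step 4: prey: 2+0-0=2; pred: 8+0-2=6
Step 5: prey: 2+0-0=2; pred: 6+0-1=5
Step 6: prey: 2+0-0=2; pred: 5+0-1=4
Step 7: prey: 2+0-0=2; pred: 4+0-1=3
Step 8: prey: 2+0-0=2; pred: 3+0-0=3
Steps 9-15: state stable at prey=2, pred=3 (no change)
No extinction within 15 steps

Answer: 16 both-alive 2 3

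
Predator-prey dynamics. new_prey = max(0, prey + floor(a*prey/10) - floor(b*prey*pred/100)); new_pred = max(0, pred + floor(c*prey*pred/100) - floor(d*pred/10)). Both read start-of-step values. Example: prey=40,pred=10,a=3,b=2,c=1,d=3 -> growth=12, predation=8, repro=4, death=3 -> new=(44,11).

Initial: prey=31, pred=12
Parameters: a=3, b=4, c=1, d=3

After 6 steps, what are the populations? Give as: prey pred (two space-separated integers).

Answer: 14 7

Derivation:
Step 1: prey: 31+9-14=26; pred: 12+3-3=12
Step 2: prey: 26+7-12=21; pred: 12+3-3=12
Step 3: prey: 21+6-10=17; pred: 12+2-3=11
Step 4: prey: 17+5-7=15; pred: 11+1-3=9
Step 5: prey: 15+4-5=14; pred: 9+1-2=8
Step 6: prey: 14+4-4=14; pred: 8+1-2=7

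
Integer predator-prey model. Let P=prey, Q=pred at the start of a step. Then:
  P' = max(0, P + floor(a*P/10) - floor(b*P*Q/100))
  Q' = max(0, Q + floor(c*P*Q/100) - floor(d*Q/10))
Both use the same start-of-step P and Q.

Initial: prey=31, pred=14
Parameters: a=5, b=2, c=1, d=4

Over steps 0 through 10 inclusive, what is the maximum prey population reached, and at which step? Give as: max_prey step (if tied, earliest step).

Step 1: prey: 31+15-8=38; pred: 14+4-5=13
Step 2: prey: 38+19-9=48; pred: 13+4-5=12
Step 3: prey: 48+24-11=61; pred: 12+5-4=13
Step 4: prey: 61+30-15=76; pred: 13+7-5=15
Step 5: prey: 76+38-22=92; pred: 15+11-6=20
Step 6: prey: 92+46-36=102; pred: 20+18-8=30
Step 7: prey: 102+51-61=92; pred: 30+30-12=48
Step 8: prey: 92+46-88=50; pred: 48+44-19=73
Step 9: prey: 50+25-73=2; pred: 73+36-29=80
Step 10: prey: 2+1-3=0; pred: 80+1-32=49
Max prey = 102 at step 6

Answer: 102 6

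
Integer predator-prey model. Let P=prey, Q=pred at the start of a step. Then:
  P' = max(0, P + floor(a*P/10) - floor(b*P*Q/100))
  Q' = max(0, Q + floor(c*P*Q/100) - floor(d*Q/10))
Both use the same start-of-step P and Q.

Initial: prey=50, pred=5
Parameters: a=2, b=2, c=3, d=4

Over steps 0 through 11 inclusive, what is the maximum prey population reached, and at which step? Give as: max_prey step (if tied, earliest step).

Answer: 55 1

Derivation:
Step 1: prey: 50+10-5=55; pred: 5+7-2=10
Step 2: prey: 55+11-11=55; pred: 10+16-4=22
Step 3: prey: 55+11-24=42; pred: 22+36-8=50
Step 4: prey: 42+8-42=8; pred: 50+63-20=93
Step 5: prey: 8+1-14=0; pred: 93+22-37=78
Step 6: prey: 0+0-0=0; pred: 78+0-31=47
Step 7: prey: 0+0-0=0; pred: 47+0-18=29
Step 8: prey: 0+0-0=0; pred: 29+0-11=18
Step 9: prey: 0+0-0=0; pred: 18+0-7=11
Step 10: prey: 0+0-0=0; pred: 11+0-4=7
Step 11: prey: 0+0-0=0; pred: 7+0-2=5
Max prey = 55 at step 1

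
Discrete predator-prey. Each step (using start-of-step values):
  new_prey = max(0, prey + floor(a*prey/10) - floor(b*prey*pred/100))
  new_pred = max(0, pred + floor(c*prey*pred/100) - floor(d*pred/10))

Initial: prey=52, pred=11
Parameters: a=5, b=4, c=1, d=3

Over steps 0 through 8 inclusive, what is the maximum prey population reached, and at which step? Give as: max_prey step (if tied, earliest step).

Step 1: prey: 52+26-22=56; pred: 11+5-3=13
Step 2: prey: 56+28-29=55; pred: 13+7-3=17
Step 3: prey: 55+27-37=45; pred: 17+9-5=21
Step 4: prey: 45+22-37=30; pred: 21+9-6=24
Step 5: prey: 30+15-28=17; pred: 24+7-7=24
Step 6: prey: 17+8-16=9; pred: 24+4-7=21
Step 7: prey: 9+4-7=6; pred: 21+1-6=16
Step 8: prey: 6+3-3=6; pred: 16+0-4=12
Max prey = 56 at step 1

Answer: 56 1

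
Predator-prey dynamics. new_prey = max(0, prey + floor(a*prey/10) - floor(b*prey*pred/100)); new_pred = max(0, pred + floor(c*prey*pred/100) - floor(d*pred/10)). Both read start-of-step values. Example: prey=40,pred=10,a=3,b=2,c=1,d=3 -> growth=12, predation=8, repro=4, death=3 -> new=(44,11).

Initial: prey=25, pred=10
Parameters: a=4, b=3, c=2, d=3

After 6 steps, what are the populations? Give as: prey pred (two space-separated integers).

Answer: 9 27

Derivation:
Step 1: prey: 25+10-7=28; pred: 10+5-3=12
Step 2: prey: 28+11-10=29; pred: 12+6-3=15
Step 3: prey: 29+11-13=27; pred: 15+8-4=19
Step 4: prey: 27+10-15=22; pred: 19+10-5=24
Step 5: prey: 22+8-15=15; pred: 24+10-7=27
Step 6: prey: 15+6-12=9; pred: 27+8-8=27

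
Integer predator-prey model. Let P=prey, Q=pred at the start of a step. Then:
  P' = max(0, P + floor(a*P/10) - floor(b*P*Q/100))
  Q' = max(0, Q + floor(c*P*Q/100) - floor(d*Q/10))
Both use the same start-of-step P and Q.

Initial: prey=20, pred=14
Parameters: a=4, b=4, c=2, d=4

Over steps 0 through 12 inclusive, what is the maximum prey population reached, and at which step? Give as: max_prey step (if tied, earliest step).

Answer: 43 12

Derivation:
Step 1: prey: 20+8-11=17; pred: 14+5-5=14
Step 2: prey: 17+6-9=14; pred: 14+4-5=13
Step 3: prey: 14+5-7=12; pred: 13+3-5=11
Step 4: prey: 12+4-5=11; pred: 11+2-4=9
Step 5: prey: 11+4-3=12; pred: 9+1-3=7
Step 6: prey: 12+4-3=13; pred: 7+1-2=6
Step 7: prey: 13+5-3=15; pred: 6+1-2=5
Step 8: prey: 15+6-3=18; pred: 5+1-2=4
Step 9: prey: 18+7-2=23; pred: 4+1-1=4
Step 10: prey: 23+9-3=29; pred: 4+1-1=4
Step 11: prey: 29+11-4=36; pred: 4+2-1=5
Step 12: prey: 36+14-7=43; pred: 5+3-2=6
Max prey = 43 at step 12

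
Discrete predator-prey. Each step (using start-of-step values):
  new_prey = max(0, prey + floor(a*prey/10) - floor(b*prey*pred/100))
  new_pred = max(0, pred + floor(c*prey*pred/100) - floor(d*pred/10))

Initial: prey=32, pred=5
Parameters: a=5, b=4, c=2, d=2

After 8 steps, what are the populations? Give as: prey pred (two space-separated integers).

Step 1: prey: 32+16-6=42; pred: 5+3-1=7
Step 2: prey: 42+21-11=52; pred: 7+5-1=11
Step 3: prey: 52+26-22=56; pred: 11+11-2=20
Step 4: prey: 56+28-44=40; pred: 20+22-4=38
Step 5: prey: 40+20-60=0; pred: 38+30-7=61
Step 6: prey: 0+0-0=0; pred: 61+0-12=49
Step 7: prey: 0+0-0=0; pred: 49+0-9=40
Step 8: prey: 0+0-0=0; pred: 40+0-8=32

Answer: 0 32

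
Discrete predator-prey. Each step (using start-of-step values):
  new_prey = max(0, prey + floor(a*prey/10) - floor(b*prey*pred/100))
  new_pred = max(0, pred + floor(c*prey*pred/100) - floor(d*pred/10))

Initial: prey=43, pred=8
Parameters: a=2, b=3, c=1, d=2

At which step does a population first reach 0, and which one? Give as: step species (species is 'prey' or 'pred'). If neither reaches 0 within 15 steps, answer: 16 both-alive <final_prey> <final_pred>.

Step 1: prey: 43+8-10=41; pred: 8+3-1=10
Step 2: prey: 41+8-12=37; pred: 10+4-2=12
Step 3: prey: 37+7-13=31; pred: 12+4-2=14
Step 4: prey: 31+6-13=24; pred: 14+4-2=16
Step 5: prey: 24+4-11=17; pred: 16+3-3=16
Step 6: prey: 17+3-8=12; pred: 16+2-3=15
Step 7: prey: 12+2-5=9; pred: 15+1-3=13
Step 8: prey: 9+1-3=7; pred: 13+1-2=12
Step 9: prey: 7+1-2=6; pred: 12+0-2=10
Step 10: prey: 6+1-1=6; pred: 10+0-2=8
Step 11: prey: 6+1-1=6; pred: 8+0-1=7
Step 12: prey: 6+1-1=6; pred: 7+0-1=6
Step 13: prey: 6+1-1=6; pred: 6+0-1=5
Step 14: prey: 6+1-0=7; pred: 5+0-1=4
Step 15: prey: 7+1-0=8; pred: 4+0-0=4
No extinction within 15 steps

Answer: 16 both-alive 8 4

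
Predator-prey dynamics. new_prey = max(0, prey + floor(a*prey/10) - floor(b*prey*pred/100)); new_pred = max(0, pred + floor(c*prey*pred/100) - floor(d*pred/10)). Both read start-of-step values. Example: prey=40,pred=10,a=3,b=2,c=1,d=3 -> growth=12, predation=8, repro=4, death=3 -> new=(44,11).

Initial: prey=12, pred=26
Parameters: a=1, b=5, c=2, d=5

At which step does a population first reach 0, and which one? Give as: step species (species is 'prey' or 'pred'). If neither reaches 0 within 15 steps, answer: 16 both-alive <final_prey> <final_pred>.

Step 1: prey: 12+1-15=0; pred: 26+6-13=19
First extinction: prey at step 1

Answer: 1 prey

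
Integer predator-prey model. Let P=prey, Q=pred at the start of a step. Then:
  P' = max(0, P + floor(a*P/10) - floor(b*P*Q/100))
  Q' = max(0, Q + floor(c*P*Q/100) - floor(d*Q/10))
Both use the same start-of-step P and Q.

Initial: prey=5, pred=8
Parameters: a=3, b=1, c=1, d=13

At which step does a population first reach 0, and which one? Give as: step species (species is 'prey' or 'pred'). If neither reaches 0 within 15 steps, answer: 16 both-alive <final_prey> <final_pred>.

Answer: 1 pred

Derivation:
Step 1: prey: 5+1-0=6; pred: 8+0-10=0
First extinction: pred at step 1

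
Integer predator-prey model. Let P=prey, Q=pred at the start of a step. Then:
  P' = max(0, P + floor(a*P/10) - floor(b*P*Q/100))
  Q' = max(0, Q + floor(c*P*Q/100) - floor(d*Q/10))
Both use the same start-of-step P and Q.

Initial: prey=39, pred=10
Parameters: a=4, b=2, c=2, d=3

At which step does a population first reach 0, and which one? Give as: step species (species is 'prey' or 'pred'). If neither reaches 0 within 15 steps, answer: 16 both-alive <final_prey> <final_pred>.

Step 1: prey: 39+15-7=47; pred: 10+7-3=14
Step 2: prey: 47+18-13=52; pred: 14+13-4=23
Step 3: prey: 52+20-23=49; pred: 23+23-6=40
Step 4: prey: 49+19-39=29; pred: 40+39-12=67
Step 5: prey: 29+11-38=2; pred: 67+38-20=85
Step 6: prey: 2+0-3=0; pred: 85+3-25=63
First extinction: prey at step 6

Answer: 6 prey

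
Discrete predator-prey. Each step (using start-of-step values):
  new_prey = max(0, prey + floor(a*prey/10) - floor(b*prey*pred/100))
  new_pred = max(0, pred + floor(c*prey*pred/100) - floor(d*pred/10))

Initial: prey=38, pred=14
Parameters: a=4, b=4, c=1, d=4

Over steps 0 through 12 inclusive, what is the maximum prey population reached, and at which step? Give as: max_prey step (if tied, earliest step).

Answer: 84 12

Derivation:
Step 1: prey: 38+15-21=32; pred: 14+5-5=14
Step 2: prey: 32+12-17=27; pred: 14+4-5=13
Step 3: prey: 27+10-14=23; pred: 13+3-5=11
Step 4: prey: 23+9-10=22; pred: 11+2-4=9
Step 5: prey: 22+8-7=23; pred: 9+1-3=7
Step 6: prey: 23+9-6=26; pred: 7+1-2=6
Step 7: prey: 26+10-6=30; pred: 6+1-2=5
Step 8: prey: 30+12-6=36; pred: 5+1-2=4
Step 9: prey: 36+14-5=45; pred: 4+1-1=4
Step 10: prey: 45+18-7=56; pred: 4+1-1=4
Step 11: prey: 56+22-8=70; pred: 4+2-1=5
Step 12: prey: 70+28-14=84; pred: 5+3-2=6
Max prey = 84 at step 12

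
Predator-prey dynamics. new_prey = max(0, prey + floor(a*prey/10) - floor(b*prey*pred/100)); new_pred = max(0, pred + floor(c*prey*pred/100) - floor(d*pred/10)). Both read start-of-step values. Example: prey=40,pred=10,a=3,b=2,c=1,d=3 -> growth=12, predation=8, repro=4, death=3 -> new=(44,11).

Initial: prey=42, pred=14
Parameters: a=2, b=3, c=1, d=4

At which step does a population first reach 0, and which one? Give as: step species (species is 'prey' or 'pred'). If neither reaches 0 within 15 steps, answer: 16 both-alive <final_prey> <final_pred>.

Step 1: prey: 42+8-17=33; pred: 14+5-5=14
Step 2: prey: 33+6-13=26; pred: 14+4-5=13
Step 3: prey: 26+5-10=21; pred: 13+3-5=11
Step 4: prey: 21+4-6=19; pred: 11+2-4=9
Step 5: prey: 19+3-5=17; pred: 9+1-3=7
Step 6: prey: 17+3-3=17; pred: 7+1-2=6
Step 7: prey: 17+3-3=17; pred: 6+1-2=5
Step 8: prey: 17+3-2=18; pred: 5+0-2=3
Step 9: prey: 18+3-1=20; pred: 3+0-1=2
Step 10: prey: 20+4-1=23; pred: 2+0-0=2
Step 11: prey: 23+4-1=26; pred: 2+0-0=2
Step 12: prey: 26+5-1=30; pred: 2+0-0=2
Step 13: prey: 30+6-1=35; pred: 2+0-0=2
Step 14: prey: 35+7-2=40; pred: 2+0-0=2
Step 15: prey: 40+8-2=46; pred: 2+0-0=2
No extinction within 15 steps

Answer: 16 both-alive 46 2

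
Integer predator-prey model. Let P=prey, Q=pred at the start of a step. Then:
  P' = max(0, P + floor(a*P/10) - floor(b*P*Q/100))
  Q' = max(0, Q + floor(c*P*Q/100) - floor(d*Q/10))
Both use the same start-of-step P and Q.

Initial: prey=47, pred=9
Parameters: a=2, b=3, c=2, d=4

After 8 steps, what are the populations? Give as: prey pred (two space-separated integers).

Step 1: prey: 47+9-12=44; pred: 9+8-3=14
Step 2: prey: 44+8-18=34; pred: 14+12-5=21
Step 3: prey: 34+6-21=19; pred: 21+14-8=27
Step 4: prey: 19+3-15=7; pred: 27+10-10=27
Step 5: prey: 7+1-5=3; pred: 27+3-10=20
Step 6: prey: 3+0-1=2; pred: 20+1-8=13
Step 7: prey: 2+0-0=2; pred: 13+0-5=8
Step 8: prey: 2+0-0=2; pred: 8+0-3=5

Answer: 2 5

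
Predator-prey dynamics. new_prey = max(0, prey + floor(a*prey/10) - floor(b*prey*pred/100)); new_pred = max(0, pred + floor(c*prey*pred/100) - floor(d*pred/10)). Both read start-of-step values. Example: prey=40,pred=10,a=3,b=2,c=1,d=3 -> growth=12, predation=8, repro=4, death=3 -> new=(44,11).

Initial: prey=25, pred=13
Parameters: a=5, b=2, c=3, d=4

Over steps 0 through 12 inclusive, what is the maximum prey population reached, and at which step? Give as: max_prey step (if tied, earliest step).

Step 1: prey: 25+12-6=31; pred: 13+9-5=17
Step 2: prey: 31+15-10=36; pred: 17+15-6=26
Step 3: prey: 36+18-18=36; pred: 26+28-10=44
Step 4: prey: 36+18-31=23; pred: 44+47-17=74
Step 5: prey: 23+11-34=0; pred: 74+51-29=96
Step 6: prey: 0+0-0=0; pred: 96+0-38=58
Step 7: prey: 0+0-0=0; pred: 58+0-23=35
Step 8: prey: 0+0-0=0; pred: 35+0-14=21
Step 9: prey: 0+0-0=0; pred: 21+0-8=13
Step 10: prey: 0+0-0=0; pred: 13+0-5=8
Step 11: prey: 0+0-0=0; pred: 8+0-3=5
Step 12: prey: 0+0-0=0; pred: 5+0-2=3
Max prey = 36 at step 2

Answer: 36 2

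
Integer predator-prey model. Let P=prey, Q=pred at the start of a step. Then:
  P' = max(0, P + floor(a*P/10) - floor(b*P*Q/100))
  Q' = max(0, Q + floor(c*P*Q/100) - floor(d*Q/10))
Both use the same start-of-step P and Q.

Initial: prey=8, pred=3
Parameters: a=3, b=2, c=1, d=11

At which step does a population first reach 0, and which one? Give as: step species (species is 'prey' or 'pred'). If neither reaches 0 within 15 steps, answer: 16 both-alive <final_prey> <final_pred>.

Step 1: prey: 8+2-0=10; pred: 3+0-3=0
First extinction: pred at step 1

Answer: 1 pred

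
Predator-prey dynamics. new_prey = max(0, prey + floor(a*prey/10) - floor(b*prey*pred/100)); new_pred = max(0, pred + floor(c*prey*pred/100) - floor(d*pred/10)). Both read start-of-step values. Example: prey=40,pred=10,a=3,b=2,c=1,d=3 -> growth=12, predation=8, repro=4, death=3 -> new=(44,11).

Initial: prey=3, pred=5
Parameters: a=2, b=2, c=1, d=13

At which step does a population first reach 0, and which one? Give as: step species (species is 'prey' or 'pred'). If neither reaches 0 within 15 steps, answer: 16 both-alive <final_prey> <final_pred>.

Answer: 1 pred

Derivation:
Step 1: prey: 3+0-0=3; pred: 5+0-6=0
First extinction: pred at step 1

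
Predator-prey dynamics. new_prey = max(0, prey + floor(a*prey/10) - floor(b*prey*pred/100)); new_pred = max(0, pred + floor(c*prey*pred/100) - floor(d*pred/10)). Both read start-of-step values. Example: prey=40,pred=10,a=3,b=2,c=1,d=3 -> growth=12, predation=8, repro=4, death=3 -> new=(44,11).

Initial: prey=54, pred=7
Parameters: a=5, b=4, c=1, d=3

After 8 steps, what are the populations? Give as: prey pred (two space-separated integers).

Step 1: prey: 54+27-15=66; pred: 7+3-2=8
Step 2: prey: 66+33-21=78; pred: 8+5-2=11
Step 3: prey: 78+39-34=83; pred: 11+8-3=16
Step 4: prey: 83+41-53=71; pred: 16+13-4=25
Step 5: prey: 71+35-71=35; pred: 25+17-7=35
Step 6: prey: 35+17-49=3; pred: 35+12-10=37
Step 7: prey: 3+1-4=0; pred: 37+1-11=27
Step 8: prey: 0+0-0=0; pred: 27+0-8=19

Answer: 0 19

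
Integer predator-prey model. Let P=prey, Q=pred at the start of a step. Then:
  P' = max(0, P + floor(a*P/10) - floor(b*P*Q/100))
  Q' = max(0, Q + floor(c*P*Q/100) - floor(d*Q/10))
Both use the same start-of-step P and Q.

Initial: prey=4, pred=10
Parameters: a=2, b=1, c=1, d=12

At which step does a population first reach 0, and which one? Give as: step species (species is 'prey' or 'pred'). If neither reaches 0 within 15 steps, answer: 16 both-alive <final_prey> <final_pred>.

Answer: 1 pred

Derivation:
Step 1: prey: 4+0-0=4; pred: 10+0-12=0
First extinction: pred at step 1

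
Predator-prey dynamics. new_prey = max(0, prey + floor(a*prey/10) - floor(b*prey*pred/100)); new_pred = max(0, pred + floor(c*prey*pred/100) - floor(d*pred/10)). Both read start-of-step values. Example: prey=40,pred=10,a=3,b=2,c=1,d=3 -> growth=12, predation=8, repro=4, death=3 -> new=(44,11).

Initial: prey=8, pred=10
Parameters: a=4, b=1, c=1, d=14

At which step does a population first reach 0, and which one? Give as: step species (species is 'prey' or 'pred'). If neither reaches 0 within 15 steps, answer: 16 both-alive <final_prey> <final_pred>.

Answer: 1 pred

Derivation:
Step 1: prey: 8+3-0=11; pred: 10+0-14=0
First extinction: pred at step 1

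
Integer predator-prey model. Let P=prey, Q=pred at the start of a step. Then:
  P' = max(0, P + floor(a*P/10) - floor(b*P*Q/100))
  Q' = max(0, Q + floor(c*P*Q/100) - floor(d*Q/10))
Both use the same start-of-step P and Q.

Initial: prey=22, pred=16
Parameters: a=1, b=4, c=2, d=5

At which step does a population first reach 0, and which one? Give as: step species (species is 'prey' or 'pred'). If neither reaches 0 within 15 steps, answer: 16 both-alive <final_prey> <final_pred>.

Answer: 16 both-alive 3 1

Derivation:
Step 1: prey: 22+2-14=10; pred: 16+7-8=15
Step 2: prey: 10+1-6=5; pred: 15+3-7=11
Step 3: prey: 5+0-2=3; pred: 11+1-5=7
Step 4: prey: 3+0-0=3; pred: 7+0-3=4
Step 5: prey: 3+0-0=3; pred: 4+0-2=2
Step 6: prey: 3+0-0=3; pred: 2+0-1=1
Step 7: prey: 3+0-0=3; pred: 1+0-0=1
Steps 8-15: state stable at prey=3, pred=1 (no change)
No extinction within 15 steps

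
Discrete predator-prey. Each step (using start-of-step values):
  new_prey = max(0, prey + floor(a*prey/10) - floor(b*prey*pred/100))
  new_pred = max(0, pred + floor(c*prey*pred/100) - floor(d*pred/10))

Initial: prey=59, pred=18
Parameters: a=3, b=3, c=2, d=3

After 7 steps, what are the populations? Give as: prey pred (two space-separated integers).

Answer: 0 14

Derivation:
Step 1: prey: 59+17-31=45; pred: 18+21-5=34
Step 2: prey: 45+13-45=13; pred: 34+30-10=54
Step 3: prey: 13+3-21=0; pred: 54+14-16=52
Step 4: prey: 0+0-0=0; pred: 52+0-15=37
Step 5: prey: 0+0-0=0; pred: 37+0-11=26
Step 6: prey: 0+0-0=0; pred: 26+0-7=19
Step 7: prey: 0+0-0=0; pred: 19+0-5=14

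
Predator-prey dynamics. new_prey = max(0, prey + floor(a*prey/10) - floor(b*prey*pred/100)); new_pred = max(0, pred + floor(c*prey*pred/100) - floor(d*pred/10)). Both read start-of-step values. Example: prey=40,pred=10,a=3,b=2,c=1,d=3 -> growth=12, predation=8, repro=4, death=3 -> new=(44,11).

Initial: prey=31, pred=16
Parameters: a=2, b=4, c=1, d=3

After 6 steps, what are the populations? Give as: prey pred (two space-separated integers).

Step 1: prey: 31+6-19=18; pred: 16+4-4=16
Step 2: prey: 18+3-11=10; pred: 16+2-4=14
Step 3: prey: 10+2-5=7; pred: 14+1-4=11
Step 4: prey: 7+1-3=5; pred: 11+0-3=8
Step 5: prey: 5+1-1=5; pred: 8+0-2=6
Step 6: prey: 5+1-1=5; pred: 6+0-1=5

Answer: 5 5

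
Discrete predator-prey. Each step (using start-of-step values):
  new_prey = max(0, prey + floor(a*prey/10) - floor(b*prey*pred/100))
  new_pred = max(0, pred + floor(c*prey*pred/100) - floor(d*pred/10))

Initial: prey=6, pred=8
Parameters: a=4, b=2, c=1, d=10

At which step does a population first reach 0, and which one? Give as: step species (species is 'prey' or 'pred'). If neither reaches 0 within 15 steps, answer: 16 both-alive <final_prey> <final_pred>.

Answer: 1 pred

Derivation:
Step 1: prey: 6+2-0=8; pred: 8+0-8=0
First extinction: pred at step 1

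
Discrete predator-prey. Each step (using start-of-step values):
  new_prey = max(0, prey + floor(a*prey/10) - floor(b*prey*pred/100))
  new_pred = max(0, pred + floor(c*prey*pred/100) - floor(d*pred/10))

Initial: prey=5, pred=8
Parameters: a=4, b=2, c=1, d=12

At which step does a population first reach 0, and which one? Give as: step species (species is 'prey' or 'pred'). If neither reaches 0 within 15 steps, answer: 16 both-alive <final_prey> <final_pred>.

Answer: 1 pred

Derivation:
Step 1: prey: 5+2-0=7; pred: 8+0-9=0
First extinction: pred at step 1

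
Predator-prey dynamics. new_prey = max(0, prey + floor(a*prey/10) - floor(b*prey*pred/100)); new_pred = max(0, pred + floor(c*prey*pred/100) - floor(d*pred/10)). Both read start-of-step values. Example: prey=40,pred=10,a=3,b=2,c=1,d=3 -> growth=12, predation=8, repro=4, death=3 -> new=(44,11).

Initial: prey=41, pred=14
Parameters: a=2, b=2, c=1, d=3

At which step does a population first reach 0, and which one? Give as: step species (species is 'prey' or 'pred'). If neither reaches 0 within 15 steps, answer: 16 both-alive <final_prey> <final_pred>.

Answer: 16 both-alive 22 6

Derivation:
Step 1: prey: 41+8-11=38; pred: 14+5-4=15
Step 2: prey: 38+7-11=34; pred: 15+5-4=16
Step 3: prey: 34+6-10=30; pred: 16+5-4=17
Step 4: prey: 30+6-10=26; pred: 17+5-5=17
Step 5: prey: 26+5-8=23; pred: 17+4-5=16
Step 6: prey: 23+4-7=20; pred: 16+3-4=15
Step 7: prey: 20+4-6=18; pred: 15+3-4=14
Step 8: prey: 18+3-5=16; pred: 14+2-4=12
Step 9: prey: 16+3-3=16; pred: 12+1-3=10
Step 10: prey: 16+3-3=16; pred: 10+1-3=8
Step 11: prey: 16+3-2=17; pred: 8+1-2=7
Step 12: prey: 17+3-2=18; pred: 7+1-2=6
Step 13: prey: 18+3-2=19; pred: 6+1-1=6
Step 14: prey: 19+3-2=20; pred: 6+1-1=6
Step 15: prey: 20+4-2=22; pred: 6+1-1=6
No extinction within 15 steps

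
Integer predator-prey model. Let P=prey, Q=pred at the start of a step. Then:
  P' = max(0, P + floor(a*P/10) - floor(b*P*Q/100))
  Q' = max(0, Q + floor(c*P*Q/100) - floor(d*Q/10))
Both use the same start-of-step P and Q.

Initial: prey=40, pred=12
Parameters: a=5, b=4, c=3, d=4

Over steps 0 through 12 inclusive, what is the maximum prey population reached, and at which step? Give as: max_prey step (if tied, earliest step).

Step 1: prey: 40+20-19=41; pred: 12+14-4=22
Step 2: prey: 41+20-36=25; pred: 22+27-8=41
Step 3: prey: 25+12-41=0; pred: 41+30-16=55
Step 4: prey: 0+0-0=0; pred: 55+0-22=33
Step 5: prey: 0+0-0=0; pred: 33+0-13=20
Step 6: prey: 0+0-0=0; pred: 20+0-8=12
Step 7: prey: 0+0-0=0; pred: 12+0-4=8
Step 8: prey: 0+0-0=0; pred: 8+0-3=5
Step 9: prey: 0+0-0=0; pred: 5+0-2=3
Step 10: prey: 0+0-0=0; pred: 3+0-1=2
Step 11: prey: 0+0-0=0; pred: 2+0-0=2
Step 12: prey: 0+0-0=0; pred: 2+0-0=2
Max prey = 41 at step 1

Answer: 41 1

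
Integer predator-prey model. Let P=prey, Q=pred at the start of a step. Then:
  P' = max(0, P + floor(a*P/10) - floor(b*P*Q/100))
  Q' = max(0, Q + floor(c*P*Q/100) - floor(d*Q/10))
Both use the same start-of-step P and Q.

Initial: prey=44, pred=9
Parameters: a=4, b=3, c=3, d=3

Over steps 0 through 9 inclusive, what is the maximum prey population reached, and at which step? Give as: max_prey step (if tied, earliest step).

Answer: 50 1

Derivation:
Step 1: prey: 44+17-11=50; pred: 9+11-2=18
Step 2: prey: 50+20-27=43; pred: 18+27-5=40
Step 3: prey: 43+17-51=9; pred: 40+51-12=79
Step 4: prey: 9+3-21=0; pred: 79+21-23=77
Step 5: prey: 0+0-0=0; pred: 77+0-23=54
Step 6: prey: 0+0-0=0; pred: 54+0-16=38
Step 7: prey: 0+0-0=0; pred: 38+0-11=27
Step 8: prey: 0+0-0=0; pred: 27+0-8=19
Step 9: prey: 0+0-0=0; pred: 19+0-5=14
Max prey = 50 at step 1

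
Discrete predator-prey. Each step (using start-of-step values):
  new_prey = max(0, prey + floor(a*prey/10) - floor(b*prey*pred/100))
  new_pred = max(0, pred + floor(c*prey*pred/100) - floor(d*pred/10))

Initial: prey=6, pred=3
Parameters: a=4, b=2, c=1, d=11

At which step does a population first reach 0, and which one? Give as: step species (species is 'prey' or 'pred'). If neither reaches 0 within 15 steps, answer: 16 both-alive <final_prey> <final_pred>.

Answer: 1 pred

Derivation:
Step 1: prey: 6+2-0=8; pred: 3+0-3=0
First extinction: pred at step 1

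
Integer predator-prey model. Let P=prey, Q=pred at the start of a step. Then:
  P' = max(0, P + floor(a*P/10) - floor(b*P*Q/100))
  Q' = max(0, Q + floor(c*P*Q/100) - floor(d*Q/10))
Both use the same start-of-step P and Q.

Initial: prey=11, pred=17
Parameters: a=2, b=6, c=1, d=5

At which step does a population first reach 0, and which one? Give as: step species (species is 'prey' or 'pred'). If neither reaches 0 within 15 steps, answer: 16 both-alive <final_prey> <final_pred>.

Answer: 16 both-alive 1 1

Derivation:
Step 1: prey: 11+2-11=2; pred: 17+1-8=10
Step 2: prey: 2+0-1=1; pred: 10+0-5=5
Step 3: prey: 1+0-0=1; pred: 5+0-2=3
Step 4: prey: 1+0-0=1; pred: 3+0-1=2
Step 5: prey: 1+0-0=1; pred: 2+0-1=1
Step 6: prey: 1+0-0=1; pred: 1+0-0=1
Steps 7-15: state stable at prey=1, pred=1 (no change)
No extinction within 15 steps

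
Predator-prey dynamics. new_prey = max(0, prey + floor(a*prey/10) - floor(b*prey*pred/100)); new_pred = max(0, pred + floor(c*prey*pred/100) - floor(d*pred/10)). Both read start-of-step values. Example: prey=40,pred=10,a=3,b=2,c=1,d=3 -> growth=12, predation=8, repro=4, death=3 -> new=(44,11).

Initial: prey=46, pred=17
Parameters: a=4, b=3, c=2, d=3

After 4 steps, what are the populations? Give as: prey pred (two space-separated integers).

Step 1: prey: 46+18-23=41; pred: 17+15-5=27
Step 2: prey: 41+16-33=24; pred: 27+22-8=41
Step 3: prey: 24+9-29=4; pred: 41+19-12=48
Step 4: prey: 4+1-5=0; pred: 48+3-14=37

Answer: 0 37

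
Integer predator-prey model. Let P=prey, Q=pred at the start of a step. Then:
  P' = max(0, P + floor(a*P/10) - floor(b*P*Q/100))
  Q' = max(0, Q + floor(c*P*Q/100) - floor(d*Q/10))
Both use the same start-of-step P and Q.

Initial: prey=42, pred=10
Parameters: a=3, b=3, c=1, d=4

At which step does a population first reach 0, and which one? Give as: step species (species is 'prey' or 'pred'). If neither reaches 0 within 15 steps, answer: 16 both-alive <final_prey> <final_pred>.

Step 1: prey: 42+12-12=42; pred: 10+4-4=10
Steps 2-15: state stable at prey=42, pred=10 (no change)
No extinction within 15 steps

Answer: 16 both-alive 42 10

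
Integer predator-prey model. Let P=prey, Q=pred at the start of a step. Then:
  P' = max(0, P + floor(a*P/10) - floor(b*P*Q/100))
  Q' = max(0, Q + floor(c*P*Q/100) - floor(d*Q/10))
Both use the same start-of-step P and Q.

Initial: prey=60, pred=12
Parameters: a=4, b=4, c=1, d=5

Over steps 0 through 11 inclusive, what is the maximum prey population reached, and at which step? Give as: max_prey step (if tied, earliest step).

Step 1: prey: 60+24-28=56; pred: 12+7-6=13
Step 2: prey: 56+22-29=49; pred: 13+7-6=14
Step 3: prey: 49+19-27=41; pred: 14+6-7=13
Step 4: prey: 41+16-21=36; pred: 13+5-6=12
Step 5: prey: 36+14-17=33; pred: 12+4-6=10
Step 6: prey: 33+13-13=33; pred: 10+3-5=8
Step 7: prey: 33+13-10=36; pred: 8+2-4=6
Step 8: prey: 36+14-8=42; pred: 6+2-3=5
Step 9: prey: 42+16-8=50; pred: 5+2-2=5
Step 10: prey: 50+20-10=60; pred: 5+2-2=5
Step 11: prey: 60+24-12=72; pred: 5+3-2=6
Max prey = 72 at step 11

Answer: 72 11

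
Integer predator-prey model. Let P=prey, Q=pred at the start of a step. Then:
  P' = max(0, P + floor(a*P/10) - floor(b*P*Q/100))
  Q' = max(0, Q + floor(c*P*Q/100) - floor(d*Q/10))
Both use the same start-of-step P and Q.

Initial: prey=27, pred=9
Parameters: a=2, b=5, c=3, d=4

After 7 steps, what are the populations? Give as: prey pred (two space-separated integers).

Answer: 2 3

Derivation:
Step 1: prey: 27+5-12=20; pred: 9+7-3=13
Step 2: prey: 20+4-13=11; pred: 13+7-5=15
Step 3: prey: 11+2-8=5; pred: 15+4-6=13
Step 4: prey: 5+1-3=3; pred: 13+1-5=9
Step 5: prey: 3+0-1=2; pred: 9+0-3=6
Step 6: prey: 2+0-0=2; pred: 6+0-2=4
Step 7: prey: 2+0-0=2; pred: 4+0-1=3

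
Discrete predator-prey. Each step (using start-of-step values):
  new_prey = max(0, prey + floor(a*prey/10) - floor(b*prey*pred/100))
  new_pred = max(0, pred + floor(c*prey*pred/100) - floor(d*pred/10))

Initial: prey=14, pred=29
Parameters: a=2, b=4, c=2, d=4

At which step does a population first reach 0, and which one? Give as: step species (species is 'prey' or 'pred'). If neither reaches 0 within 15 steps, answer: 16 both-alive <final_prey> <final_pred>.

Answer: 1 prey

Derivation:
Step 1: prey: 14+2-16=0; pred: 29+8-11=26
First extinction: prey at step 1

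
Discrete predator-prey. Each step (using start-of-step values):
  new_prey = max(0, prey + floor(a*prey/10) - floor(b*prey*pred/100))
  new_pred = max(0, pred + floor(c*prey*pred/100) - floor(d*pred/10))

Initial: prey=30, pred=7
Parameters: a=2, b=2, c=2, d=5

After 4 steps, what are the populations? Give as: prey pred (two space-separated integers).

Step 1: prey: 30+6-4=32; pred: 7+4-3=8
Step 2: prey: 32+6-5=33; pred: 8+5-4=9
Step 3: prey: 33+6-5=34; pred: 9+5-4=10
Step 4: prey: 34+6-6=34; pred: 10+6-5=11

Answer: 34 11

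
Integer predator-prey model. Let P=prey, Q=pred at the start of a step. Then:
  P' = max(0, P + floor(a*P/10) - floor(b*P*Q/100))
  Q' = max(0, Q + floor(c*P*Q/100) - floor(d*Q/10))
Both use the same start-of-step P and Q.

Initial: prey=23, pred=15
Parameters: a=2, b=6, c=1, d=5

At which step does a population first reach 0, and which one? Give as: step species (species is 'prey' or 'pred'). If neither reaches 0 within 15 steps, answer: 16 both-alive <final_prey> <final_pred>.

Answer: 16 both-alive 3 1

Derivation:
Step 1: prey: 23+4-20=7; pred: 15+3-7=11
Step 2: prey: 7+1-4=4; pred: 11+0-5=6
Step 3: prey: 4+0-1=3; pred: 6+0-3=3
Step 4: prey: 3+0-0=3; pred: 3+0-1=2
Step 5: prey: 3+0-0=3; pred: 2+0-1=1
Step 6: prey: 3+0-0=3; pred: 1+0-0=1
Steps 7-15: state stable at prey=3, pred=1 (no change)
No extinction within 15 steps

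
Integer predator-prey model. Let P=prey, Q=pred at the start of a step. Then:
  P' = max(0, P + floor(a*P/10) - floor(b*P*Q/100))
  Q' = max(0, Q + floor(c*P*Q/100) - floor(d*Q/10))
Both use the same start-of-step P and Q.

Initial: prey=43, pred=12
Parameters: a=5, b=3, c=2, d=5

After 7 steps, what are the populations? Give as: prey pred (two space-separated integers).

Answer: 1 11

Derivation:
Step 1: prey: 43+21-15=49; pred: 12+10-6=16
Step 2: prey: 49+24-23=50; pred: 16+15-8=23
Step 3: prey: 50+25-34=41; pred: 23+23-11=35
Step 4: prey: 41+20-43=18; pred: 35+28-17=46
Step 5: prey: 18+9-24=3; pred: 46+16-23=39
Step 6: prey: 3+1-3=1; pred: 39+2-19=22
Step 7: prey: 1+0-0=1; pred: 22+0-11=11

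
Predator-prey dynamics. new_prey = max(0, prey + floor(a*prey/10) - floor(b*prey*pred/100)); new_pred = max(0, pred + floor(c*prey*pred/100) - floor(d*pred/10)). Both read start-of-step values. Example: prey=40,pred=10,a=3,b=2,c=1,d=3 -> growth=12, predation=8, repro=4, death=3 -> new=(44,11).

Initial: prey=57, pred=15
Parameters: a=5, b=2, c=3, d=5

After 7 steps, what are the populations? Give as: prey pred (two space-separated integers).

Step 1: prey: 57+28-17=68; pred: 15+25-7=33
Step 2: prey: 68+34-44=58; pred: 33+67-16=84
Step 3: prey: 58+29-97=0; pred: 84+146-42=188
Step 4: prey: 0+0-0=0; pred: 188+0-94=94
Step 5: prey: 0+0-0=0; pred: 94+0-47=47
Step 6: prey: 0+0-0=0; pred: 47+0-23=24
Step 7: prey: 0+0-0=0; pred: 24+0-12=12

Answer: 0 12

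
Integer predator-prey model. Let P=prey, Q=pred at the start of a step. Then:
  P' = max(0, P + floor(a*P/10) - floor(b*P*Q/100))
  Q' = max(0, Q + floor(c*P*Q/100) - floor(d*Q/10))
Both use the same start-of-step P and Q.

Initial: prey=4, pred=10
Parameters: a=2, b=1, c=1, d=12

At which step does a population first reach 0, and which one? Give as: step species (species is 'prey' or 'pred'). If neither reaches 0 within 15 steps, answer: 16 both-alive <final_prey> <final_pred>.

Step 1: prey: 4+0-0=4; pred: 10+0-12=0
First extinction: pred at step 1

Answer: 1 pred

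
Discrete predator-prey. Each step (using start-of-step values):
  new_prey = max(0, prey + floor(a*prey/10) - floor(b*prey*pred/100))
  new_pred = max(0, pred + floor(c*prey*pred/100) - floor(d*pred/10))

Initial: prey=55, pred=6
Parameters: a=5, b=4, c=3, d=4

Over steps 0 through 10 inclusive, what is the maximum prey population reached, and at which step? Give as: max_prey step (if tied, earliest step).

Answer: 69 1

Derivation:
Step 1: prey: 55+27-13=69; pred: 6+9-2=13
Step 2: prey: 69+34-35=68; pred: 13+26-5=34
Step 3: prey: 68+34-92=10; pred: 34+69-13=90
Step 4: prey: 10+5-36=0; pred: 90+27-36=81
Step 5: prey: 0+0-0=0; pred: 81+0-32=49
Step 6: prey: 0+0-0=0; pred: 49+0-19=30
Step 7: prey: 0+0-0=0; pred: 30+0-12=18
Step 8: prey: 0+0-0=0; pred: 18+0-7=11
Step 9: prey: 0+0-0=0; pred: 11+0-4=7
Step 10: prey: 0+0-0=0; pred: 7+0-2=5
Max prey = 69 at step 1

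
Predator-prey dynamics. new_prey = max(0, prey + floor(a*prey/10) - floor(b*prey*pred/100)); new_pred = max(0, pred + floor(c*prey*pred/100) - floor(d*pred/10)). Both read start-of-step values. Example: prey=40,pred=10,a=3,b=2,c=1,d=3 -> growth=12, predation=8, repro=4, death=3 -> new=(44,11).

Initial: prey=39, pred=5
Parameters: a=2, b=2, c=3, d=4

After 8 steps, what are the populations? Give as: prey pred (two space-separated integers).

Step 1: prey: 39+7-3=43; pred: 5+5-2=8
Step 2: prey: 43+8-6=45; pred: 8+10-3=15
Step 3: prey: 45+9-13=41; pred: 15+20-6=29
Step 4: prey: 41+8-23=26; pred: 29+35-11=53
Step 5: prey: 26+5-27=4; pred: 53+41-21=73
Step 6: prey: 4+0-5=0; pred: 73+8-29=52
Step 7: prey: 0+0-0=0; pred: 52+0-20=32
Step 8: prey: 0+0-0=0; pred: 32+0-12=20

Answer: 0 20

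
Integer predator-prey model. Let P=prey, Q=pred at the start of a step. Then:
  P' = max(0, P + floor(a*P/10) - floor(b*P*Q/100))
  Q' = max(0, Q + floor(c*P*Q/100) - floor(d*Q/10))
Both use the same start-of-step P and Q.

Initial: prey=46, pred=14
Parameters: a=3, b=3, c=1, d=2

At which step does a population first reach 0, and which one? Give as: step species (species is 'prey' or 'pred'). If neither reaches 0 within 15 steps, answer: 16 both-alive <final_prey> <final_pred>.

Step 1: prey: 46+13-19=40; pred: 14+6-2=18
Step 2: prey: 40+12-21=31; pred: 18+7-3=22
Step 3: prey: 31+9-20=20; pred: 22+6-4=24
Step 4: prey: 20+6-14=12; pred: 24+4-4=24
Step 5: prey: 12+3-8=7; pred: 24+2-4=22
Step 6: prey: 7+2-4=5; pred: 22+1-4=19
Step 7: prey: 5+1-2=4; pred: 19+0-3=16
Step 8: prey: 4+1-1=4; pred: 16+0-3=13
Step 9: prey: 4+1-1=4; pred: 13+0-2=11
Step 10: prey: 4+1-1=4; pred: 11+0-2=9
Step 11: prey: 4+1-1=4; pred: 9+0-1=8
Step 12: prey: 4+1-0=5; pred: 8+0-1=7
Step 13: prey: 5+1-1=5; pred: 7+0-1=6
Step 14: prey: 5+1-0=6; pred: 6+0-1=5
Step 15: prey: 6+1-0=7; pred: 5+0-1=4
No extinction within 15 steps

Answer: 16 both-alive 7 4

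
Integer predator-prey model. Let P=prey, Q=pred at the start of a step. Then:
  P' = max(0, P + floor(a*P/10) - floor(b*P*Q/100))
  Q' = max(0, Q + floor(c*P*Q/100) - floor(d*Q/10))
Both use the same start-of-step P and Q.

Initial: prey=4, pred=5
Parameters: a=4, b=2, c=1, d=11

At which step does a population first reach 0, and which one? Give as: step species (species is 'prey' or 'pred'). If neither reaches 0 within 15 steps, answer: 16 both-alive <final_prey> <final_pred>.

Answer: 1 pred

Derivation:
Step 1: prey: 4+1-0=5; pred: 5+0-5=0
First extinction: pred at step 1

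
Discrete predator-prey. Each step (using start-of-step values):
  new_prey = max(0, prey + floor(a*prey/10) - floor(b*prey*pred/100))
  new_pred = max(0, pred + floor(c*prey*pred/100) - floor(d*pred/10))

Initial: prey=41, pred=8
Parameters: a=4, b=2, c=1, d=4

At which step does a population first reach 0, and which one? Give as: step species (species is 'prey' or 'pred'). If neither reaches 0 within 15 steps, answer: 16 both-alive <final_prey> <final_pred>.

Answer: 9 prey

Derivation:
Step 1: prey: 41+16-6=51; pred: 8+3-3=8
Step 2: prey: 51+20-8=63; pred: 8+4-3=9
Step 3: prey: 63+25-11=77; pred: 9+5-3=11
Step 4: prey: 77+30-16=91; pred: 11+8-4=15
Step 5: prey: 91+36-27=100; pred: 15+13-6=22
Step 6: prey: 100+40-44=96; pred: 22+22-8=36
Step 7: prey: 96+38-69=65; pred: 36+34-14=56
Step 8: prey: 65+26-72=19; pred: 56+36-22=70
Step 9: prey: 19+7-26=0; pred: 70+13-28=55
First extinction: prey at step 9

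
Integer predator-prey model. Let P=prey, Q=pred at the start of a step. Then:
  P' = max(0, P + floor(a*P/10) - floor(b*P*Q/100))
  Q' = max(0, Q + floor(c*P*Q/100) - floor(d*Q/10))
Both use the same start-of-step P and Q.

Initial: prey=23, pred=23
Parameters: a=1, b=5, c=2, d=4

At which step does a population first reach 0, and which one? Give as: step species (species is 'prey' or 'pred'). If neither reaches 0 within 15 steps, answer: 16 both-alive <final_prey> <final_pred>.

Step 1: prey: 23+2-26=0; pred: 23+10-9=24
First extinction: prey at step 1

Answer: 1 prey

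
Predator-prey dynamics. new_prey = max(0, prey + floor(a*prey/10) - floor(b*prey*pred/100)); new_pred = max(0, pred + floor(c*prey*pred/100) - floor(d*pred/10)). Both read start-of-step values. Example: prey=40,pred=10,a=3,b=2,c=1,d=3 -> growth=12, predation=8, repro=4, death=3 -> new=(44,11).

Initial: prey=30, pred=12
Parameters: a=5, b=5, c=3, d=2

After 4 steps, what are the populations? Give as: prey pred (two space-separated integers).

Step 1: prey: 30+15-18=27; pred: 12+10-2=20
Step 2: prey: 27+13-27=13; pred: 20+16-4=32
Step 3: prey: 13+6-20=0; pred: 32+12-6=38
Step 4: prey: 0+0-0=0; pred: 38+0-7=31

Answer: 0 31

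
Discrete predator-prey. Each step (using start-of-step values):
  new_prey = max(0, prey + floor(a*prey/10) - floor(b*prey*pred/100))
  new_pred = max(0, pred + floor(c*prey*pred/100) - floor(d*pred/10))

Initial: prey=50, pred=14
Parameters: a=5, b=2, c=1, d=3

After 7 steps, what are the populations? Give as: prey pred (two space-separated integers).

Answer: 2 55

Derivation:
Step 1: prey: 50+25-14=61; pred: 14+7-4=17
Step 2: prey: 61+30-20=71; pred: 17+10-5=22
Step 3: prey: 71+35-31=75; pred: 22+15-6=31
Step 4: prey: 75+37-46=66; pred: 31+23-9=45
Step 5: prey: 66+33-59=40; pred: 45+29-13=61
Step 6: prey: 40+20-48=12; pred: 61+24-18=67
Step 7: prey: 12+6-16=2; pred: 67+8-20=55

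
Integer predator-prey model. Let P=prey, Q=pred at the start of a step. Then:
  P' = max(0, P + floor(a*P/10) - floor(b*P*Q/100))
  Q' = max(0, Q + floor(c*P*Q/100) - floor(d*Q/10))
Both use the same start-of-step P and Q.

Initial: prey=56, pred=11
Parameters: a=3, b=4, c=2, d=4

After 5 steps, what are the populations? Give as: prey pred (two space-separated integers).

Step 1: prey: 56+16-24=48; pred: 11+12-4=19
Step 2: prey: 48+14-36=26; pred: 19+18-7=30
Step 3: prey: 26+7-31=2; pred: 30+15-12=33
Step 4: prey: 2+0-2=0; pred: 33+1-13=21
Step 5: prey: 0+0-0=0; pred: 21+0-8=13

Answer: 0 13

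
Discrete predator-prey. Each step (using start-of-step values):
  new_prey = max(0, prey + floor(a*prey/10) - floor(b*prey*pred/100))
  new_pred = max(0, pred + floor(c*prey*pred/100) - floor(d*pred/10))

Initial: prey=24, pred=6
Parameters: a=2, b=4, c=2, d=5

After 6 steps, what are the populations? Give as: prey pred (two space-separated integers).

Step 1: prey: 24+4-5=23; pred: 6+2-3=5
Step 2: prey: 23+4-4=23; pred: 5+2-2=5
Step 3: prey: 23+4-4=23; pred: 5+2-2=5
Step 4: prey: 23+4-4=23; pred: 5+2-2=5
Step 5: prey: 23+4-4=23; pred: 5+2-2=5
Step 6: prey: 23+4-4=23; pred: 5+2-2=5

Answer: 23 5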